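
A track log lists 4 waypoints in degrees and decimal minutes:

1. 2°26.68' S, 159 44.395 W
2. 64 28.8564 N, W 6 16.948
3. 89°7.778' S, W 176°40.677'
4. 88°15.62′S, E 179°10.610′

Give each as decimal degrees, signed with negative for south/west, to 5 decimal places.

Point 1:
  Latitude: 2 + 26.68/60 = 2.444667
  hemisphere S, so the sign is −
  Lon: 159 + 44.395/60 = 159.739917
  hemisphere W, so the sign is −
Point 2:
  Latitude: 64 + 28.8564/60 = 64.480940
  N → positive
  λ: 16.948′ = 0.282467°; total 6.282467
  W ⇒ negate
Point 3:
  Lat: 7.778′ = 0.129633°; total 89.129633
  S ⇒ negate
  Lon: 176 + 40.677/60 = 176.677950
  W → negative
Point 4:
  Lat: 88 + 15.62/60 = 88.260333
  hemisphere S, so the sign is −
  λ: 10.61′ = 0.176833°; total 179.176833
  E → positive

1. -2.44467, -159.73992
2. 64.48094, -6.28247
3. -89.12963, -176.67795
4. -88.26033, 179.17683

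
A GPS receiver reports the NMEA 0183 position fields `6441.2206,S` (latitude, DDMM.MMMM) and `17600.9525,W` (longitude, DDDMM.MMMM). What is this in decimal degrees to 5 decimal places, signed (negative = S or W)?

-64.68701, -176.01588

Latitude: degrees = first 2 digits = 64, minutes = 41.2206; 64 + 41.2206/60 = 64.687010
hemisphere S, so the sign is −
Lon: degrees = first 3 digits = 176, minutes = 0.9525; 176 + 0.9525/60 = 176.015875
hemisphere W, so the sign is −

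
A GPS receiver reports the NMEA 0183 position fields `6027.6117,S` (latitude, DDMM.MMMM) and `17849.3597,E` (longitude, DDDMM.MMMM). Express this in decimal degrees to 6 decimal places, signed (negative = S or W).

-60.460195, 178.822662

φ: split at 2 digits → 60° and 27.6117′; 60 + 27.6117/60 = 60.4601950
S ⇒ negate
Lon: degrees = first 3 digits = 178, minutes = 49.3597; 178 + 49.3597/60 = 178.8226617
E ⇒ keep positive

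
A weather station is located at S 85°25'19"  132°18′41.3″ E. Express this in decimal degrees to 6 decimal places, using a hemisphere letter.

Latitude: 25′ + 19″ = 25.31667′; 85 + 25.31667/60 = 85.4219444
λ: 132 + 18/60 + 41.3/3600 = 132.3114722

85.421944° S, 132.311472° E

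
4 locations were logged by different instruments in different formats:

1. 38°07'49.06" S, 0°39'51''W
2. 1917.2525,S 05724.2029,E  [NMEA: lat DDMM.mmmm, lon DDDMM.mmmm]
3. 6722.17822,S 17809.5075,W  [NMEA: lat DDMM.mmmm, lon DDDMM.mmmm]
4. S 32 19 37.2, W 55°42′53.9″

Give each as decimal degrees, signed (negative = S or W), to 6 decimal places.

1. -38.130294, -0.664167
2. -19.287542, 57.403382
3. -67.369637, -178.158458
4. -32.327000, -55.714972

Point 1:
  Lat: 7′ + 49.06″ = 7.81767′; 38 + 7.81767/60 = 38.1302944
  S → negative
  λ: 0 + 39/60 + 51/3600 = 0.6641667
  hemisphere W, so the sign is −
Point 2:
  Lat: degrees = first 2 digits = 19, minutes = 17.2525; 19 + 17.2525/60 = 19.2875417
  S ⇒ negate
  Lon: split at 3 digits → 057° and 24.2029′; 57 + 24.2029/60 = 57.4033817
  E ⇒ keep positive
Point 3:
  Latitude: split at 2 digits → 67° and 22.17822′; 67 + 22.17822/60 = 67.3696370
  S → negative
  Longitude: degrees = first 3 digits = 178, minutes = 9.5075; 178 + 9.5075/60 = 178.1584583
  W → negative
Point 4:
  Lat: 32° + 19/60 + 37.2/3600 = 32 + 0.316667 + 0.010333 = 32.3270000
  S → negative
  λ: 55 + 42/60 + 53.9/3600 = 55.7149722
  W → negative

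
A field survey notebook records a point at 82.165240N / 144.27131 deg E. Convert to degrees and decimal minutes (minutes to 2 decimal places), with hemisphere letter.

Lat: minutes = (82.165240 − 82) × 60 = 9.9144
Lon: fractional part 0.271310 → 16.2786 minutes

82° 9.91′ N, 144° 16.28′ E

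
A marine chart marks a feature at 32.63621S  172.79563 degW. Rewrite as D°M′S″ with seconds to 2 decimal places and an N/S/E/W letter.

32°38′10.36″ S, 172°47′44.27″ W

Latitude: 0.636210° → 38.17260′; 0.17260 × 60 = 10.3560″
λ: whole degrees 172; 47.73780′ → 47′ and 44.2680″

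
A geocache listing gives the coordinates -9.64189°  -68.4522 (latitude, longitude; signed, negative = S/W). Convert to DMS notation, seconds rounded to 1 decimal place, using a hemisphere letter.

Latitude is negative → S; |value| = 9.641890
φ: 0.641890 × 60 = 38.51340′ → 38′, remainder × 60 = 30.804″
Longitude is negative → W; |value| = 68.452200
Longitude: 0.452200 × 60 = 27.13200′ → 27′, remainder × 60 = 7.920″

9°38′30.8″ S, 68°27′7.9″ W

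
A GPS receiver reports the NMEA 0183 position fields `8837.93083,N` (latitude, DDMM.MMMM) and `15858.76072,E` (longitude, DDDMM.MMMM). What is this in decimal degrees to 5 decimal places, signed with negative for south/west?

Latitude: split at 2 digits → 88° and 37.93083′; 88 + 37.93083/60 = 88.632181
N → positive
Lon: degrees = first 3 digits = 158, minutes = 58.76072; 158 + 58.76072/60 = 158.979345
E ⇒ keep positive

88.63218, 158.97935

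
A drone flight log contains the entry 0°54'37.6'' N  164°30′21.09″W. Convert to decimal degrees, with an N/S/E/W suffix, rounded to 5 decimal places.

Lat: 0 + 54/60 + 37.6/3600 = 0.910444
Lon: 164° + 30/60 + 21.09/3600 = 164 + 0.500000 + 0.005858 = 164.505858

0.91044° N, 164.50586° W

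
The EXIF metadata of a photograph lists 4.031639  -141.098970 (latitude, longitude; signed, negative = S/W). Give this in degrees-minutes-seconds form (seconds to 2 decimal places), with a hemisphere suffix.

4°01′53.90″ N, 141°05′56.29″ W

Lat: 0.031639° → 1.89834′; 0.89834 × 60 = 53.9004″
Longitude is negative → W; |value| = 141.098970
λ: 0.098970° → 5.93820′; 0.93820 × 60 = 56.2920″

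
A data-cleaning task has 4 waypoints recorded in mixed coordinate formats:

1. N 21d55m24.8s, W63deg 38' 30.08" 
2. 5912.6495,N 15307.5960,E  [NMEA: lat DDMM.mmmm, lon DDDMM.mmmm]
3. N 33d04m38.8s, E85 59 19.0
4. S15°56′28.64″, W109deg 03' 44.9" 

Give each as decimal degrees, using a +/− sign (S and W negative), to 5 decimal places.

Point 1:
  φ: 21 + 55/60 + 24.8/3600 = 21.923556
  N → positive
  Lon: 38′ + 30.08″ = 38.50133′; 63 + 38.50133/60 = 63.641689
  W ⇒ negate
Point 2:
  φ: split at 2 digits → 59° and 12.6495′; 59 + 12.6495/60 = 59.210825
  N → positive
  Longitude: degrees = first 3 digits = 153, minutes = 7.596; 153 + 7.596/60 = 153.126600
  E → positive
Point 3:
  Latitude: 33° + 4/60 + 38.8/3600 = 33 + 0.066667 + 0.010778 = 33.077444
  N ⇒ keep positive
  Longitude: 59′ + 19″ = 59.31667′; 85 + 59.31667/60 = 85.988611
  E → positive
Point 4:
  Lat: 56′ + 28.64″ = 56.47733′; 15 + 56.47733/60 = 15.941289
  S ⇒ negate
  Lon: 109° + 3/60 + 44.9/3600 = 109 + 0.050000 + 0.012472 = 109.062472
  W → negative

1. 21.92356, -63.64169
2. 59.21083, 153.12660
3. 33.07744, 85.98861
4. -15.94129, -109.06247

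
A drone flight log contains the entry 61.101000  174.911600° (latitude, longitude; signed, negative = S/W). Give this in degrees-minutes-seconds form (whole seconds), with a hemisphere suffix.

φ: 0.101000° → 6.06000′; 0.06000 × 60 = 3.60″
Longitude: whole degrees 174; 54.69600′ → 54′ and 41.76″

61°06′4″ N, 174°54′42″ E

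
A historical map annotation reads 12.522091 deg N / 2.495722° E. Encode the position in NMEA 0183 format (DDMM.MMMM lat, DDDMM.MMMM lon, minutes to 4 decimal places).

φ: minutes = (12.522091 − 12) × 60 = 31.325460
Lon: fractional part 0.495722 → 29.743320 minutes

1231.3255,N / 00229.7433,E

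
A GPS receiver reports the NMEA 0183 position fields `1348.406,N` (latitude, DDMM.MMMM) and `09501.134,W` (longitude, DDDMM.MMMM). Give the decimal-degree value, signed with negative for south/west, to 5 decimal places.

φ: degrees = first 2 digits = 13, minutes = 48.406; 13 + 48.406/60 = 13.806767
N ⇒ keep positive
Longitude: degrees = first 3 digits = 95, minutes = 1.134; 95 + 1.134/60 = 95.018900
W → negative

13.80677, -95.01890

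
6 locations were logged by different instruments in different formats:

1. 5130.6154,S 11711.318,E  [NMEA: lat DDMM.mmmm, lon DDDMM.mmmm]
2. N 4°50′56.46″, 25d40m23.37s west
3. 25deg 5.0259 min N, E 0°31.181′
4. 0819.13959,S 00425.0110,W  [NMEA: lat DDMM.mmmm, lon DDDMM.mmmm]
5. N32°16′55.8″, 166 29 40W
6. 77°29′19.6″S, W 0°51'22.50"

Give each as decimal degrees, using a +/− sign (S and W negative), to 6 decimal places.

1. -51.510257, 117.188633
2. 4.849017, -25.673158
3. 25.083765, 0.519683
4. -8.318993, -4.416850
5. 32.282167, -166.494444
6. -77.488778, -0.856250

Point 1:
  Lat: split at 2 digits → 51° and 30.6154′; 51 + 30.6154/60 = 51.5102567
  S → negative
  Lon: split at 3 digits → 117° and 11.318′; 117 + 11.318/60 = 117.1886333
  E → positive
Point 2:
  φ: 50′ + 56.46″ = 50.94100′; 4 + 50.94100/60 = 4.8490167
  N → positive
  Longitude: 25° + 40/60 + 23.37/3600 = 25 + 0.666667 + 0.006492 = 25.6731583
  W ⇒ negate
Point 3:
  φ: 5.0259′ = 0.083765°; total 25.0837650
  N → positive
  Lon: 31.181′ = 0.519683°; total 0.5196833
  E → positive
Point 4:
  Latitude: split at 2 digits → 08° and 19.13959′; 8 + 19.13959/60 = 8.3189932
  S ⇒ negate
  Longitude: degrees = first 3 digits = 4, minutes = 25.011; 4 + 25.011/60 = 4.4168500
  W ⇒ negate
Point 5:
  φ: 32 + 16/60 + 55.8/3600 = 32.2821667
  N → positive
  Longitude: 166 + 29/60 + 40/3600 = 166.4944444
  W → negative
Point 6:
  Latitude: 77° + 29/60 + 19.6/3600 = 77 + 0.483333 + 0.005444 = 77.4887778
  S ⇒ negate
  Longitude: 0 + 51/60 + 22.5/3600 = 0.8562500
  W ⇒ negate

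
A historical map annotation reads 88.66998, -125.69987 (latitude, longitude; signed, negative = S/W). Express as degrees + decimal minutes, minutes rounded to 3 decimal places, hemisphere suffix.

φ: 88° + 0.669980 × 60 = 88° 40.19880′
Longitude is negative → W; |value| = 125.699870
Lon: 125° + 0.699870 × 60 = 125° 41.99220′

88° 40.199′ N, 125° 41.992′ W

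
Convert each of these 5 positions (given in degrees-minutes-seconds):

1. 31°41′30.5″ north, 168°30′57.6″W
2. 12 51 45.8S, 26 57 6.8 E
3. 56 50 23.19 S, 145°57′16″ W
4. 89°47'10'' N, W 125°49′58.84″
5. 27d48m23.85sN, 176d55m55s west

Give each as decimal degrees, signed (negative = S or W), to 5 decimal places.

1. 31.69181, -168.51600
2. -12.86272, 26.95189
3. -56.83978, -145.95444
4. 89.78611, -125.83301
5. 27.80663, -176.93194

Point 1:
  φ: 41′ + 30.5″ = 41.50833′; 31 + 41.50833/60 = 31.691806
  N ⇒ keep positive
  λ: 168° + 30/60 + 57.6/3600 = 168 + 0.500000 + 0.016000 = 168.516000
  hemisphere W, so the sign is −
Point 2:
  φ: 51′ + 45.8″ = 51.76333′; 12 + 51.76333/60 = 12.862722
  hemisphere S, so the sign is −
  Longitude: 57′ + 6.8″ = 57.11333′; 26 + 57.11333/60 = 26.951889
  E → positive
Point 3:
  Latitude: 50′ + 23.19″ = 50.38650′; 56 + 50.38650/60 = 56.839775
  S ⇒ negate
  λ: 145 + 57/60 + 16/3600 = 145.954444
  W ⇒ negate
Point 4:
  Latitude: 47′ + 10″ = 47.16667′; 89 + 47.16667/60 = 89.786111
  N ⇒ keep positive
  Longitude: 125° + 49/60 + 58.84/3600 = 125 + 0.816667 + 0.016344 = 125.833011
  W → negative
Point 5:
  Latitude: 27 + 48/60 + 23.85/3600 = 27.806625
  N → positive
  Longitude: 176° + 55/60 + 55/3600 = 176 + 0.916667 + 0.015278 = 176.931944
  hemisphere W, so the sign is −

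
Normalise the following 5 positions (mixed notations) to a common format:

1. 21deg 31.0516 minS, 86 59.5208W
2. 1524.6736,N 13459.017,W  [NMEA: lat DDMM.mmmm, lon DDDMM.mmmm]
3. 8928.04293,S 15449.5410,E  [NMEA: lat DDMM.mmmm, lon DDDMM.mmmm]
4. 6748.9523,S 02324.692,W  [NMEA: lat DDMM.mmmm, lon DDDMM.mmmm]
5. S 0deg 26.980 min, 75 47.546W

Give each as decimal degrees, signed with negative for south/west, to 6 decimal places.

1. -21.517527, -86.992013
2. 15.411227, -134.983617
3. -89.467382, 154.825683
4. -67.815872, -23.411533
5. -0.449667, -75.792433

Point 1:
  Latitude: 21 + 31.0516/60 = 21.5175267
  hemisphere S, so the sign is −
  Lon: 86 + 59.5208/60 = 86.9920133
  W → negative
Point 2:
  φ: split at 2 digits → 15° and 24.6736′; 15 + 24.6736/60 = 15.4112267
  N ⇒ keep positive
  Lon: split at 3 digits → 134° and 59.017′; 134 + 59.017/60 = 134.9836167
  W ⇒ negate
Point 3:
  φ: split at 2 digits → 89° and 28.04293′; 89 + 28.04293/60 = 89.4673822
  S ⇒ negate
  Longitude: split at 3 digits → 154° and 49.541′; 154 + 49.541/60 = 154.8256833
  E ⇒ keep positive
Point 4:
  φ: degrees = first 2 digits = 67, minutes = 48.9523; 67 + 48.9523/60 = 67.8158717
  S ⇒ negate
  Lon: split at 3 digits → 023° and 24.692′; 23 + 24.692/60 = 23.4115333
  hemisphere W, so the sign is −
Point 5:
  Lat: 26.98′ = 0.449667°; total 0.4496667
  S ⇒ negate
  Longitude: 47.546′ = 0.792433°; total 75.7924333
  W ⇒ negate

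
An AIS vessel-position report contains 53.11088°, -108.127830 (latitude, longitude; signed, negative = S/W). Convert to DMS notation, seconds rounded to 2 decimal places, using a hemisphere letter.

Latitude: 0.110880° → 6.65280′; 0.65280 × 60 = 39.1680″
Longitude is negative → W; |value| = 108.127830
Lon: 0.127830 × 60 = 7.66980′ → 7′, remainder × 60 = 40.1880″

53°06′39.17″ N, 108°07′40.19″ W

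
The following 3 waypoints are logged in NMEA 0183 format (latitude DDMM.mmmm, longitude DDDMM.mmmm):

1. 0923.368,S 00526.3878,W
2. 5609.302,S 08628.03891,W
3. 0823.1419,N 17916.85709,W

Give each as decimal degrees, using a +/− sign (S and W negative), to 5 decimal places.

1. -9.38947, -5.43980
2. -56.15503, -86.46732
3. 8.38570, -179.28095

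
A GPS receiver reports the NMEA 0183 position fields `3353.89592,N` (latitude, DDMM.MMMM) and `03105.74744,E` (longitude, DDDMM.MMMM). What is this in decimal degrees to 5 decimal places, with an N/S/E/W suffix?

φ: split at 2 digits → 33° and 53.89592′; 33 + 53.89592/60 = 33.898265
λ: degrees = first 3 digits = 31, minutes = 5.74744; 31 + 5.74744/60 = 31.095791

33.89827° N, 31.09579° E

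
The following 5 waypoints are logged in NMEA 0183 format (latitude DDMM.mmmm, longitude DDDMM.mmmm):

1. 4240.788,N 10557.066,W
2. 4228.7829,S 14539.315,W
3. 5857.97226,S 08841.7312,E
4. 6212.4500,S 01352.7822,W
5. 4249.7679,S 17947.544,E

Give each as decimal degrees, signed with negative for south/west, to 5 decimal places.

1. 42.67980, -105.95110
2. -42.47972, -145.65525
3. -58.96620, 88.69552
4. -62.20750, -13.87970
5. -42.82947, 179.79240

Point 1:
  Latitude: split at 2 digits → 42° and 40.788′; 42 + 40.788/60 = 42.679800
  N → positive
  λ: degrees = first 3 digits = 105, minutes = 57.066; 105 + 57.066/60 = 105.951100
  W → negative
Point 2:
  Latitude: split at 2 digits → 42° and 28.7829′; 42 + 28.7829/60 = 42.479715
  hemisphere S, so the sign is −
  Lon: degrees = first 3 digits = 145, minutes = 39.315; 145 + 39.315/60 = 145.655250
  W → negative
Point 3:
  Latitude: split at 2 digits → 58° and 57.97226′; 58 + 57.97226/60 = 58.966204
  S → negative
  Lon: split at 3 digits → 088° and 41.7312′; 88 + 41.7312/60 = 88.695520
  E → positive
Point 4:
  Latitude: degrees = first 2 digits = 62, minutes = 12.45; 62 + 12.45/60 = 62.207500
  S → negative
  λ: split at 3 digits → 013° and 52.7822′; 13 + 52.7822/60 = 13.879703
  W ⇒ negate
Point 5:
  φ: degrees = first 2 digits = 42, minutes = 49.7679; 42 + 49.7679/60 = 42.829465
  hemisphere S, so the sign is −
  Longitude: degrees = first 3 digits = 179, minutes = 47.544; 179 + 47.544/60 = 179.792400
  E → positive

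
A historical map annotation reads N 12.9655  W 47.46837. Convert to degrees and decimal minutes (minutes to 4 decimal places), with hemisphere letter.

Lat: minutes = (12.965500 − 12) × 60 = 57.930000
Longitude: fractional part 0.468370 → 28.102200 minutes

12° 57.9300′ N, 47° 28.1022′ W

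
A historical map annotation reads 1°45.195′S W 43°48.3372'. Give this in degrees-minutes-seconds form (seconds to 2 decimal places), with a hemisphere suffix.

1°45′11.70″ S, 43°48′20.23″ W

Latitude: 45.19500′ → 45′ and 0.19500 × 60 = 11.7000″
Longitude: 48.33720′ → 48′ and 0.33720 × 60 = 20.2320″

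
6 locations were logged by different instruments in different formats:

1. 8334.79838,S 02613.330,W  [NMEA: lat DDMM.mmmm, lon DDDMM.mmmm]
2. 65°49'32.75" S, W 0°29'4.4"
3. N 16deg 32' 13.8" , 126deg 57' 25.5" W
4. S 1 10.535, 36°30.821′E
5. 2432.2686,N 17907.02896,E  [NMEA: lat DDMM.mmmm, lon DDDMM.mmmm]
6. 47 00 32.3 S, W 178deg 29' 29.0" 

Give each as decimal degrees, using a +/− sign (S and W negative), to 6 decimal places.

Point 1:
  Latitude: degrees = first 2 digits = 83, minutes = 34.79838; 83 + 34.79838/60 = 83.5799730
  S ⇒ negate
  Lon: degrees = first 3 digits = 26, minutes = 13.33; 26 + 13.33/60 = 26.2221667
  W ⇒ negate
Point 2:
  Latitude: 49′ + 32.75″ = 49.54583′; 65 + 49.54583/60 = 65.8257639
  hemisphere S, so the sign is −
  λ: 29′ + 4.4″ = 29.07333′; 0 + 29.07333/60 = 0.4845556
  hemisphere W, so the sign is −
Point 3:
  φ: 16 + 32/60 + 13.8/3600 = 16.5371667
  N ⇒ keep positive
  λ: 126° + 57/60 + 25.5/3600 = 126 + 0.950000 + 0.007083 = 126.9570833
  W ⇒ negate
Point 4:
  Latitude: 1 + 10.535/60 = 1.1755833
  hemisphere S, so the sign is −
  Lon: 36 + 30.821/60 = 36.5136833
  E ⇒ keep positive
Point 5:
  Latitude: split at 2 digits → 24° and 32.2686′; 24 + 32.2686/60 = 24.5378100
  N ⇒ keep positive
  Lon: split at 3 digits → 179° and 7.02896′; 179 + 7.02896/60 = 179.1171493
  E → positive
Point 6:
  φ: 47 + 0/60 + 32.3/3600 = 47.0089722
  S → negative
  λ: 29′ + 29″ = 29.48333′; 178 + 29.48333/60 = 178.4913889
  W ⇒ negate

1. -83.579973, -26.222167
2. -65.825764, -0.484556
3. 16.537167, -126.957083
4. -1.175583, 36.513683
5. 24.537810, 179.117149
6. -47.008972, -178.491389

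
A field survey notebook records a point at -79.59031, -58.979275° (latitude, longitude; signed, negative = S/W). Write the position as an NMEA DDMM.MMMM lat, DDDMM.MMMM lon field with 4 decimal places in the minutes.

7935.4186,S / 05858.7565,W

Latitude is negative → S; |value| = 79.590310
Latitude: 79° + 0.590310 × 60 = 79° 35.418600′
Longitude is negative → W; |value| = 58.979275
λ: minutes = (58.979275 − 58) × 60 = 58.756500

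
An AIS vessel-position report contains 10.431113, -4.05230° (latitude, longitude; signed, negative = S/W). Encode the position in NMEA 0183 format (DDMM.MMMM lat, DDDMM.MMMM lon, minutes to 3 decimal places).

1025.867,N / 00403.138,W

φ: 10° + 0.431113 × 60 = 10° 25.86678′
Longitude is negative → W; |value| = 4.052300
Longitude: 4° + 0.052300 × 60 = 4° 3.13800′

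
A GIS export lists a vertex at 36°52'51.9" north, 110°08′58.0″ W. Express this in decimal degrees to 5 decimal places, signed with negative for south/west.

Latitude: 36° + 52/60 + 51.9/3600 = 36 + 0.866667 + 0.014417 = 36.881083
N → positive
Longitude: 110 + 8/60 + 58/3600 = 110.149444
W → negative

36.88108, -110.14944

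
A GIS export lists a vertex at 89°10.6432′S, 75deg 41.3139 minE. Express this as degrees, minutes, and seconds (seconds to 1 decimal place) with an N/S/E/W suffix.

φ: fractional minutes 0.64320 × 60 = 38.592″
λ: 41.31390′ → 41′ and 0.31390 × 60 = 18.834″

89°10′38.6″ S, 75°41′18.8″ E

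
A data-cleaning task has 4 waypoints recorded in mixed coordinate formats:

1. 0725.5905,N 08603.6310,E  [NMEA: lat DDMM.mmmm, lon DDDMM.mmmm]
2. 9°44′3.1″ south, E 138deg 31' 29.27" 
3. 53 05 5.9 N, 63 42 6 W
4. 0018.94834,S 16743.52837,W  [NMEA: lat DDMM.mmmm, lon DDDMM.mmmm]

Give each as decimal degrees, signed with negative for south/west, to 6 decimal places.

1. 7.426508, 86.060517
2. -9.734194, 138.524797
3. 53.084972, -63.701667
4. -0.315806, -167.725473

Point 1:
  φ: degrees = first 2 digits = 7, minutes = 25.5905; 7 + 25.5905/60 = 7.4265083
  N ⇒ keep positive
  Longitude: degrees = first 3 digits = 86, minutes = 3.631; 86 + 3.631/60 = 86.0605167
  E → positive
Point 2:
  φ: 44′ + 3.1″ = 44.05167′; 9 + 44.05167/60 = 9.7341944
  S ⇒ negate
  λ: 138° + 31/60 + 29.27/3600 = 138 + 0.516667 + 0.008131 = 138.5247972
  E → positive
Point 3:
  φ: 53 + 5/60 + 5.9/3600 = 53.0849722
  N → positive
  Lon: 42′ + 6″ = 42.10000′; 63 + 42.10000/60 = 63.7016667
  W ⇒ negate
Point 4:
  Latitude: split at 2 digits → 00° and 18.94834′; 0 + 18.94834/60 = 0.3158057
  S ⇒ negate
  Longitude: degrees = first 3 digits = 167, minutes = 43.52837; 167 + 43.52837/60 = 167.7254728
  W ⇒ negate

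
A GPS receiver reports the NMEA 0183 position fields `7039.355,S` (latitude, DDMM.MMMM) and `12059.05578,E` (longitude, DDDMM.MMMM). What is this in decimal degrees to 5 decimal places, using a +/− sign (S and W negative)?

Latitude: degrees = first 2 digits = 70, minutes = 39.355; 70 + 39.355/60 = 70.655917
S ⇒ negate
Lon: degrees = first 3 digits = 120, minutes = 59.05578; 120 + 59.05578/60 = 120.984263
E ⇒ keep positive

-70.65592, 120.98426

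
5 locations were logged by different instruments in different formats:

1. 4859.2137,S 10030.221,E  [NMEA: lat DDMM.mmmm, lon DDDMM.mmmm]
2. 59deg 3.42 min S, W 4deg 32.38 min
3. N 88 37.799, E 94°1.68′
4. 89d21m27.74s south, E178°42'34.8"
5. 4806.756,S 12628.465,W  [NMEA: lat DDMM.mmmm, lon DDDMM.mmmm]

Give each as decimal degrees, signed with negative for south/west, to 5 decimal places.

1. -48.98690, 100.50368
2. -59.05700, -4.53967
3. 88.62998, 94.02800
4. -89.35771, 178.70967
5. -48.11260, -126.47442

Point 1:
  Lat: degrees = first 2 digits = 48, minutes = 59.2137; 48 + 59.2137/60 = 48.986895
  hemisphere S, so the sign is −
  λ: split at 3 digits → 100° and 30.221′; 100 + 30.221/60 = 100.503683
  E ⇒ keep positive
Point 2:
  φ: 59 + 3.42/60 = 59.057000
  S ⇒ negate
  λ: 4 + 32.38/60 = 4.539667
  hemisphere W, so the sign is −
Point 3:
  Lat: 88 + 37.799/60 = 88.629983
  N → positive
  Lon: 1.68′ = 0.028000°; total 94.028000
  E → positive
Point 4:
  Lat: 89 + 21/60 + 27.74/3600 = 89.357706
  hemisphere S, so the sign is −
  Longitude: 178° + 42/60 + 34.8/3600 = 178 + 0.700000 + 0.009667 = 178.709667
  E ⇒ keep positive
Point 5:
  φ: split at 2 digits → 48° and 6.756′; 48 + 6.756/60 = 48.112600
  S ⇒ negate
  λ: degrees = first 3 digits = 126, minutes = 28.465; 126 + 28.465/60 = 126.474417
  hemisphere W, so the sign is −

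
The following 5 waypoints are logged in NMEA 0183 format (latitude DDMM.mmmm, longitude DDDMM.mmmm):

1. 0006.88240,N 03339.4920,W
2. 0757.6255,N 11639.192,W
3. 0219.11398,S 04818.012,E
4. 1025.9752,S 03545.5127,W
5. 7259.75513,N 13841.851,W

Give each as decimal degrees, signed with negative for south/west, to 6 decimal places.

1. 0.114707, -33.658200
2. 7.960425, -116.653200
3. -2.318566, 48.300200
4. -10.432920, -35.758545
5. 72.995919, -138.697517

Point 1:
  Lat: split at 2 digits → 00° and 6.8824′; 0 + 6.8824/60 = 0.1147067
  N ⇒ keep positive
  λ: split at 3 digits → 033° and 39.492′; 33 + 39.492/60 = 33.6582000
  hemisphere W, so the sign is −
Point 2:
  Lat: split at 2 digits → 07° and 57.6255′; 7 + 57.6255/60 = 7.9604250
  N → positive
  Lon: degrees = first 3 digits = 116, minutes = 39.192; 116 + 39.192/60 = 116.6532000
  W → negative
Point 3:
  Lat: degrees = first 2 digits = 2, minutes = 19.11398; 2 + 19.11398/60 = 2.3185663
  hemisphere S, so the sign is −
  λ: degrees = first 3 digits = 48, minutes = 18.012; 48 + 18.012/60 = 48.3002000
  E ⇒ keep positive
Point 4:
  Latitude: split at 2 digits → 10° and 25.9752′; 10 + 25.9752/60 = 10.4329200
  S ⇒ negate
  Lon: degrees = first 3 digits = 35, minutes = 45.5127; 35 + 45.5127/60 = 35.7585450
  hemisphere W, so the sign is −
Point 5:
  φ: degrees = first 2 digits = 72, minutes = 59.75513; 72 + 59.75513/60 = 72.9959188
  N ⇒ keep positive
  λ: split at 3 digits → 138° and 41.851′; 138 + 41.851/60 = 138.6975167
  W ⇒ negate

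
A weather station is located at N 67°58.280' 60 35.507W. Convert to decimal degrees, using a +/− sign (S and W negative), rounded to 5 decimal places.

67.97133, -60.59178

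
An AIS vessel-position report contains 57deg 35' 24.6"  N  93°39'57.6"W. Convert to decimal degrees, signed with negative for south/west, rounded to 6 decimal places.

57.590167, -93.666000

φ: 35′ + 24.6″ = 35.41000′; 57 + 35.41000/60 = 57.5901667
N → positive
λ: 93 + 39/60 + 57.6/3600 = 93.6660000
hemisphere W, so the sign is −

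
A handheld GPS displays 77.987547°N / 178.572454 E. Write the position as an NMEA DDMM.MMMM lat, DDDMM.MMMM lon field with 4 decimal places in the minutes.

7759.2528,N / 17834.3472,E

Lat: fractional part 0.987547 → 59.252820 minutes
λ: minutes = (178.572454 − 178) × 60 = 34.347240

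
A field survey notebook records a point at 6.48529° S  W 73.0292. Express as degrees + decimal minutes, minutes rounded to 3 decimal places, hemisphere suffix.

φ: fractional part 0.485290 → 29.11740 minutes
Lon: fractional part 0.029200 → 1.75200 minutes

6° 29.117′ S, 73° 1.752′ W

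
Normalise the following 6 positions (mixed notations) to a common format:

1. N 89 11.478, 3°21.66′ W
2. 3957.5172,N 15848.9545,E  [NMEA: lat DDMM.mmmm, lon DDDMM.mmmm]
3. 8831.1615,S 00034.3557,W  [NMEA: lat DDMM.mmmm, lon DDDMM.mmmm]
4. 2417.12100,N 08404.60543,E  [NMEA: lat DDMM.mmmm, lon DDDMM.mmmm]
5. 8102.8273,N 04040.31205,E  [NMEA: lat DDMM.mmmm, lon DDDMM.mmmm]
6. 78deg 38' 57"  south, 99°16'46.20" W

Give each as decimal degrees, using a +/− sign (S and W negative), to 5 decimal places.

1. 89.19130, -3.36100
2. 39.95862, 158.81591
3. -88.51936, -0.57260
4. 24.28535, 84.07676
5. 81.04712, 40.67187
6. -78.64917, -99.27950

Point 1:
  φ: 11.478′ = 0.191300°; total 89.191300
  N → positive
  Lon: 3 + 21.66/60 = 3.361000
  W ⇒ negate
Point 2:
  Lat: degrees = first 2 digits = 39, minutes = 57.5172; 39 + 57.5172/60 = 39.958620
  N → positive
  Longitude: degrees = first 3 digits = 158, minutes = 48.9545; 158 + 48.9545/60 = 158.815908
  E ⇒ keep positive
Point 3:
  Lat: split at 2 digits → 88° and 31.1615′; 88 + 31.1615/60 = 88.519358
  hemisphere S, so the sign is −
  Longitude: degrees = first 3 digits = 0, minutes = 34.3557; 0 + 34.3557/60 = 0.572595
  hemisphere W, so the sign is −
Point 4:
  Lat: split at 2 digits → 24° and 17.121′; 24 + 17.121/60 = 24.285350
  N → positive
  Longitude: split at 3 digits → 084° and 4.60543′; 84 + 4.60543/60 = 84.076757
  E ⇒ keep positive
Point 5:
  Latitude: degrees = first 2 digits = 81, minutes = 2.8273; 81 + 2.8273/60 = 81.047122
  N ⇒ keep positive
  λ: degrees = first 3 digits = 40, minutes = 40.31205; 40 + 40.31205/60 = 40.671868
  E ⇒ keep positive
Point 6:
  Lat: 78° + 38/60 + 57/3600 = 78 + 0.633333 + 0.015833 = 78.649167
  S → negative
  Lon: 16′ + 46.2″ = 16.77000′; 99 + 16.77000/60 = 99.279500
  W → negative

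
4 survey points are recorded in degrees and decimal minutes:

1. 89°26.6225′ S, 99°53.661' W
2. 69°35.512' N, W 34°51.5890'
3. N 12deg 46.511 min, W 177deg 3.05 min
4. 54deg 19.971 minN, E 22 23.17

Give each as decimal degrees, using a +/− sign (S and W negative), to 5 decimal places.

Point 1:
  Lat: 89 + 26.6225/60 = 89.443708
  hemisphere S, so the sign is −
  Longitude: 53.661′ = 0.894350°; total 99.894350
  W → negative
Point 2:
  φ: 35.512′ = 0.591867°; total 69.591867
  N → positive
  λ: 34 + 51.589/60 = 34.859817
  W ⇒ negate
Point 3:
  Lat: 12 + 46.511/60 = 12.775183
  N → positive
  λ: 3.05′ = 0.050833°; total 177.050833
  W → negative
Point 4:
  Latitude: 54 + 19.971/60 = 54.332850
  N ⇒ keep positive
  Lon: 22 + 23.17/60 = 22.386167
  E ⇒ keep positive

1. -89.44371, -99.89435
2. 69.59187, -34.85982
3. 12.77518, -177.05083
4. 54.33285, 22.38617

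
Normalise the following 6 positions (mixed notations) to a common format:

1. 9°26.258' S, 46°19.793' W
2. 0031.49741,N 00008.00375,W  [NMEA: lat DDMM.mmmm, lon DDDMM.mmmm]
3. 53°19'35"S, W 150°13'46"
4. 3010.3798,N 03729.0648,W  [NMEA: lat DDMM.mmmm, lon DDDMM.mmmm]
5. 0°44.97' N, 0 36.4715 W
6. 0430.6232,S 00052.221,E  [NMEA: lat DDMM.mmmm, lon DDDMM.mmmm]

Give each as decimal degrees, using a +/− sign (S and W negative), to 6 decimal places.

1. -9.437633, -46.329883
2. 0.524957, -0.133396
3. -53.326389, -150.229444
4. 30.172997, -37.484413
5. 0.749500, -0.607858
6. -4.510387, 0.870350

Point 1:
  Lat: 9 + 26.258/60 = 9.4376333
  hemisphere S, so the sign is −
  Longitude: 46 + 19.793/60 = 46.3298833
  W → negative
Point 2:
  φ: degrees = first 2 digits = 0, minutes = 31.49741; 0 + 31.49741/60 = 0.5249568
  N → positive
  Longitude: degrees = first 3 digits = 0, minutes = 8.00375; 0 + 8.00375/60 = 0.1333958
  hemisphere W, so the sign is −
Point 3:
  Latitude: 53 + 19/60 + 35/3600 = 53.3263889
  S ⇒ negate
  Lon: 150 + 13/60 + 46/3600 = 150.2294444
  W ⇒ negate
Point 4:
  φ: degrees = first 2 digits = 30, minutes = 10.3798; 30 + 10.3798/60 = 30.1729967
  N ⇒ keep positive
  Longitude: degrees = first 3 digits = 37, minutes = 29.0648; 37 + 29.0648/60 = 37.4844133
  W ⇒ negate
Point 5:
  Latitude: 0 + 44.97/60 = 0.7495000
  N → positive
  λ: 0 + 36.4715/60 = 0.6078583
  hemisphere W, so the sign is −
Point 6:
  Latitude: split at 2 digits → 04° and 30.6232′; 4 + 30.6232/60 = 4.5103867
  S → negative
  Longitude: split at 3 digits → 000° and 52.221′; 0 + 52.221/60 = 0.8703500
  E ⇒ keep positive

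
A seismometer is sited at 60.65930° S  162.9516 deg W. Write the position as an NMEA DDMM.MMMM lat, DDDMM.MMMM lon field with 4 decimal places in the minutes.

6039.5580,S / 16257.0960,W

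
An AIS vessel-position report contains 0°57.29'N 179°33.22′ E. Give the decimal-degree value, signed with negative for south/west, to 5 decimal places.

Latitude: 0 + 57.29/60 = 0.954833
N ⇒ keep positive
Lon: 33.22′ = 0.553667°; total 179.553667
E ⇒ keep positive

0.95483, 179.55367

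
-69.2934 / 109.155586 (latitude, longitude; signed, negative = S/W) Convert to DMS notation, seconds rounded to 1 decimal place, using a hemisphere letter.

Latitude is negative → S; |value| = 69.293400
Latitude: 0.293400° → 17.60400′; 0.60400 × 60 = 36.240″
Longitude: whole degrees 109; 9.33516′ → 9′ and 20.110″

69°17′36.2″ S, 109°09′20.1″ E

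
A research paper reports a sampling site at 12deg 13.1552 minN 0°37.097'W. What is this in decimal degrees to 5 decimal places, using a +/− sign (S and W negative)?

12.21925, -0.61828

φ: 13.1552′ = 0.219253°; total 12.219253
N → positive
λ: 0 + 37.097/60 = 0.618283
W → negative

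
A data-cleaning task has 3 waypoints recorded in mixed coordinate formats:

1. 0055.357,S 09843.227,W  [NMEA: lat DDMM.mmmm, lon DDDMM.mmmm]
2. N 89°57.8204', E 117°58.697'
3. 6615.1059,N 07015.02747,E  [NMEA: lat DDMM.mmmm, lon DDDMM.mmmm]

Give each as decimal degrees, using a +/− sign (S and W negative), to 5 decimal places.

Point 1:
  φ: degrees = first 2 digits = 0, minutes = 55.357; 0 + 55.357/60 = 0.922617
  hemisphere S, so the sign is −
  λ: degrees = first 3 digits = 98, minutes = 43.227; 98 + 43.227/60 = 98.720450
  hemisphere W, so the sign is −
Point 2:
  Lat: 89 + 57.8204/60 = 89.963673
  N ⇒ keep positive
  Longitude: 58.697′ = 0.978283°; total 117.978283
  E → positive
Point 3:
  φ: degrees = first 2 digits = 66, minutes = 15.1059; 66 + 15.1059/60 = 66.251765
  N → positive
  Lon: split at 3 digits → 070° and 15.02747′; 70 + 15.02747/60 = 70.250458
  E ⇒ keep positive

1. -0.92262, -98.72045
2. 89.96367, 117.97828
3. 66.25177, 70.25046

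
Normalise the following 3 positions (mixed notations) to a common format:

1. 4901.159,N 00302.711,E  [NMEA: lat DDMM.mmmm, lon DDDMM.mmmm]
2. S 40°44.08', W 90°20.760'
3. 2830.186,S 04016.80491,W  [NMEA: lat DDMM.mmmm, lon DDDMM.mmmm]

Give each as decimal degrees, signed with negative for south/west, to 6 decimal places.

1. 49.019317, 3.045183
2. -40.734667, -90.346000
3. -28.503100, -40.280082

Point 1:
  Lat: split at 2 digits → 49° and 1.159′; 49 + 1.159/60 = 49.0193167
  N → positive
  Lon: split at 3 digits → 003° and 2.711′; 3 + 2.711/60 = 3.0451833
  E → positive
Point 2:
  Latitude: 44.08′ = 0.734667°; total 40.7346667
  S → negative
  Longitude: 90 + 20.76/60 = 90.3460000
  W → negative
Point 3:
  Latitude: degrees = first 2 digits = 28, minutes = 30.186; 28 + 30.186/60 = 28.5031000
  S ⇒ negate
  λ: degrees = first 3 digits = 40, minutes = 16.80491; 40 + 16.80491/60 = 40.2800818
  W ⇒ negate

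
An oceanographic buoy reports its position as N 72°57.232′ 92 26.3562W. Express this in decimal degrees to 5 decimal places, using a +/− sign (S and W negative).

φ: 72 + 57.232/60 = 72.953867
N ⇒ keep positive
Lon: 26.3562′ = 0.439270°; total 92.439270
hemisphere W, so the sign is −

72.95387, -92.43927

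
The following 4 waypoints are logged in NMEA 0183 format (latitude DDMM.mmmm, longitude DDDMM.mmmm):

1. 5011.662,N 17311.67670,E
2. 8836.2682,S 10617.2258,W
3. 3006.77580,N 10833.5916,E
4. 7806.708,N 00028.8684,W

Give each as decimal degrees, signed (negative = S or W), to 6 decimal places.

Point 1:
  φ: split at 2 digits → 50° and 11.662′; 50 + 11.662/60 = 50.1943667
  N → positive
  λ: degrees = first 3 digits = 173, minutes = 11.6767; 173 + 11.6767/60 = 173.1946117
  E → positive
Point 2:
  Latitude: degrees = first 2 digits = 88, minutes = 36.2682; 88 + 36.2682/60 = 88.6044700
  S ⇒ negate
  Longitude: split at 3 digits → 106° and 17.2258′; 106 + 17.2258/60 = 106.2870967
  hemisphere W, so the sign is −
Point 3:
  φ: degrees = first 2 digits = 30, minutes = 6.7758; 30 + 6.7758/60 = 30.1129300
  N ⇒ keep positive
  λ: split at 3 digits → 108° and 33.5916′; 108 + 33.5916/60 = 108.5598600
  E → positive
Point 4:
  Latitude: split at 2 digits → 78° and 6.708′; 78 + 6.708/60 = 78.1118000
  N ⇒ keep positive
  Longitude: split at 3 digits → 000° and 28.8684′; 0 + 28.8684/60 = 0.4811400
  hemisphere W, so the sign is −

1. 50.194367, 173.194612
2. -88.604470, -106.287097
3. 30.112930, 108.559860
4. 78.111800, -0.481140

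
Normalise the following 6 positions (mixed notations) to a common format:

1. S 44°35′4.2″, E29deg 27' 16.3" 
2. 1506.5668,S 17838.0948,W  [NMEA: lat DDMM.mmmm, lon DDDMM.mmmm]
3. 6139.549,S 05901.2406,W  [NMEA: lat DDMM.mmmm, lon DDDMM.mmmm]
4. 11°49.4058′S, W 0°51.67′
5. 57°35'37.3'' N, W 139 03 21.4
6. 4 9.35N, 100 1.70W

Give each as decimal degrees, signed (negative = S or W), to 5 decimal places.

1. -44.58450, 29.45453
2. -15.10945, -178.63491
3. -61.65915, -59.02068
4. -11.82343, -0.86117
5. 57.59369, -139.05594
6. 4.15583, -100.02833

Point 1:
  Latitude: 35′ + 4.2″ = 35.07000′; 44 + 35.07000/60 = 44.584500
  S → negative
  Longitude: 29° + 27/60 + 16.3/3600 = 29 + 0.450000 + 0.004528 = 29.454528
  E → positive
Point 2:
  φ: split at 2 digits → 15° and 6.5668′; 15 + 6.5668/60 = 15.109447
  S ⇒ negate
  λ: split at 3 digits → 178° and 38.0948′; 178 + 38.0948/60 = 178.634913
  W ⇒ negate
Point 3:
  Lat: degrees = first 2 digits = 61, minutes = 39.549; 61 + 39.549/60 = 61.659150
  S → negative
  λ: split at 3 digits → 059° and 1.2406′; 59 + 1.2406/60 = 59.020677
  W → negative
Point 4:
  φ: 49.4058′ = 0.823430°; total 11.823430
  S ⇒ negate
  Lon: 0 + 51.67/60 = 0.861167
  W → negative
Point 5:
  Latitude: 35′ + 37.3″ = 35.62167′; 57 + 35.62167/60 = 57.593694
  N ⇒ keep positive
  λ: 3′ + 21.4″ = 3.35667′; 139 + 3.35667/60 = 139.055944
  W ⇒ negate
Point 6:
  φ: 4 + 9.35/60 = 4.155833
  N ⇒ keep positive
  Longitude: 1.7′ = 0.028333°; total 100.028333
  W ⇒ negate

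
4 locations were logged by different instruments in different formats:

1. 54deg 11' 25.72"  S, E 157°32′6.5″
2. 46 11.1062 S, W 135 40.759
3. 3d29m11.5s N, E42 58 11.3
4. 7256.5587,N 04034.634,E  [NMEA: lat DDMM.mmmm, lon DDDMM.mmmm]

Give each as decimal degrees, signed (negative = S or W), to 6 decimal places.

1. -54.190478, 157.535139
2. -46.185103, -135.679317
3. 3.486528, 42.969806
4. 72.942645, 40.577233

Point 1:
  φ: 54 + 11/60 + 25.72/3600 = 54.1904778
  S → negative
  Lon: 157 + 32/60 + 6.5/3600 = 157.5351389
  E ⇒ keep positive
Point 2:
  Lat: 11.1062′ = 0.185103°; total 46.1851033
  S → negative
  Lon: 40.759′ = 0.679317°; total 135.6793167
  W ⇒ negate
Point 3:
  Latitude: 29′ + 11.5″ = 29.19167′; 3 + 29.19167/60 = 3.4865278
  N ⇒ keep positive
  λ: 58′ + 11.3″ = 58.18833′; 42 + 58.18833/60 = 42.9698056
  E ⇒ keep positive
Point 4:
  Lat: split at 2 digits → 72° and 56.5587′; 72 + 56.5587/60 = 72.9426450
  N ⇒ keep positive
  λ: degrees = first 3 digits = 40, minutes = 34.634; 40 + 34.634/60 = 40.5772333
  E → positive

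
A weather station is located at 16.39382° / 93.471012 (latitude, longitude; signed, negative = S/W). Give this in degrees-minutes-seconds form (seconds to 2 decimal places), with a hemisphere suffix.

Lat: 0.393820° → 23.62920′; 0.62920 × 60 = 37.7520″
Longitude: 0.471012° → 28.26072′; 0.26072 × 60 = 15.6432″

16°23′37.75″ N, 93°28′15.64″ E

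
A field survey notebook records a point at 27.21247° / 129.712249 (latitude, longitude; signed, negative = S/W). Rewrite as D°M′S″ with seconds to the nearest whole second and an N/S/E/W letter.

27°12′45″ N, 129°42′44″ E

Latitude: 0.212470° → 12.74820′; 0.74820 × 60 = 44.89″
λ: 0.712249 × 60 = 42.73494′ → 42′, remainder × 60 = 44.10″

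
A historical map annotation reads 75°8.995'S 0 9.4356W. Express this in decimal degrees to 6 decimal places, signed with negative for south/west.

Lat: 8.995′ = 0.149917°; total 75.1499167
S → negative
Lon: 0 + 9.4356/60 = 0.1572600
hemisphere W, so the sign is −

-75.149917, -0.157260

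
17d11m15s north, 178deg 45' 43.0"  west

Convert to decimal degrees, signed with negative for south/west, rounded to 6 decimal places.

Latitude: 17 + 11/60 + 15/3600 = 17.1875000
N ⇒ keep positive
λ: 178 + 45/60 + 43/3600 = 178.7619444
W ⇒ negate

17.187500, -178.761944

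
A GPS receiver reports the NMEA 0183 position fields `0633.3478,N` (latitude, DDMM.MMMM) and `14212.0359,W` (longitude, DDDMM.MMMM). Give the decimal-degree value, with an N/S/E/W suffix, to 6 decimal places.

Lat: degrees = first 2 digits = 6, minutes = 33.3478; 6 + 33.3478/60 = 6.5557967
λ: degrees = first 3 digits = 142, minutes = 12.0359; 142 + 12.0359/60 = 142.2005983

6.555797° N, 142.200598° W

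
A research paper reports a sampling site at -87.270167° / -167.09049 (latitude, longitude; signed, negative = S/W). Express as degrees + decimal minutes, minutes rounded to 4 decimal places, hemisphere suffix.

Latitude is negative → S; |value| = 87.270167
φ: 87° + 0.270167 × 60 = 87° 16.210020′
Longitude is negative → W; |value| = 167.090490
λ: 167° + 0.090490 × 60 = 167° 5.429400′

87° 16.2100′ S, 167° 5.4294′ W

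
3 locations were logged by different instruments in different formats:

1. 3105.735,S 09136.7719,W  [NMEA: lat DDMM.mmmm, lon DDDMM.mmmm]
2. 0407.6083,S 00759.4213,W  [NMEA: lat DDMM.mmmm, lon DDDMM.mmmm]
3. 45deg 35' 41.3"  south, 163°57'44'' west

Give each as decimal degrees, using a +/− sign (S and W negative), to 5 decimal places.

1. -31.09558, -91.61287
2. -4.12681, -7.99036
3. -45.59481, -163.96222

Point 1:
  Latitude: degrees = first 2 digits = 31, minutes = 5.735; 31 + 5.735/60 = 31.095583
  S ⇒ negate
  λ: degrees = first 3 digits = 91, minutes = 36.7719; 91 + 36.7719/60 = 91.612865
  W ⇒ negate
Point 2:
  Latitude: split at 2 digits → 04° and 7.6083′; 4 + 7.6083/60 = 4.126805
  S → negative
  Longitude: split at 3 digits → 007° and 59.4213′; 7 + 59.4213/60 = 7.990355
  W ⇒ negate
Point 3:
  φ: 35′ + 41.3″ = 35.68833′; 45 + 35.68833/60 = 45.594806
  S → negative
  λ: 163° + 57/60 + 44/3600 = 163 + 0.950000 + 0.012222 = 163.962222
  W ⇒ negate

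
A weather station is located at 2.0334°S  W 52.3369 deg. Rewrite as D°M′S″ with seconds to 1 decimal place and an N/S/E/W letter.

φ: 0.033400° → 2.00400′; 0.00400 × 60 = 0.240″
Lon: whole degrees 52; 20.21400′ → 20′ and 12.840″

2°02′0.2″ S, 52°20′12.8″ W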